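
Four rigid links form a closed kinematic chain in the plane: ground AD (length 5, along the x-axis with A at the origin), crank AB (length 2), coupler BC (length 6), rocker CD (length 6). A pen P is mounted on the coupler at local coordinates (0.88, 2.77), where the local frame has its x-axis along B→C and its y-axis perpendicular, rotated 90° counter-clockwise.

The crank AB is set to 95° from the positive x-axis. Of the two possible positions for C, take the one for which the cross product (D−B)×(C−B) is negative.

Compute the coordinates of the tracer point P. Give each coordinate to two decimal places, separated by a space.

A=(0,0), D=(5.00,0)
B = A + 2.00·(cos95°, sin95°) = (-0.1743, 1.9924)
|BD| = 5.5446
circle(B,6.00) ∩ circle(D,6.00): a=2.7723, h=5.3211
  candidates: C₊=(4.3249,5.9619) cross=29.504; C₋=(0.5008,-3.9695) cross=-29.504
  mode - wants cross < 0 → take C=(0.5008,-3.9695) (cross=-29.504)
ex = (C−B)/|BC| = (0.1125,-0.9937); ey = (0.9937,0.1125)
P = B + 0.88·ex + 2.77·ey = (2.6771,1.4296)

2.68 1.43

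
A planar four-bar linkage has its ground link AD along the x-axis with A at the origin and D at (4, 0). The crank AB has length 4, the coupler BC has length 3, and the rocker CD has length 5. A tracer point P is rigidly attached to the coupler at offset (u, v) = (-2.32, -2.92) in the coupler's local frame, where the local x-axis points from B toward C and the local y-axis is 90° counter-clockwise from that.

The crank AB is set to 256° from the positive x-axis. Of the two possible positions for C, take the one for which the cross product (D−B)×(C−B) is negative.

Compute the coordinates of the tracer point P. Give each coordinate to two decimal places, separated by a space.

-3.89 -6.20

A=(0,0), D=(4.00,0)
B = A + 4.00·(cos256°, sin256°) = (-0.9677, -3.8812)
|BD| = 6.3041
circle(B,3.00) ∩ circle(D,5.00): a=1.8830, h=2.3354
  candidates: C₊=(-0.9217,-0.8815) cross=14.723; C₋=(1.9540,-4.5622) cross=-14.723
  mode - wants cross < 0 → take C=(1.9540,-4.5622) (cross=-14.723)
ex = (C−B)/|BC| = (0.9739,-0.2270); ey = (0.2270,0.9739)
P = B + -2.32·ex + -2.92·ey = (-3.8900,-6.1983)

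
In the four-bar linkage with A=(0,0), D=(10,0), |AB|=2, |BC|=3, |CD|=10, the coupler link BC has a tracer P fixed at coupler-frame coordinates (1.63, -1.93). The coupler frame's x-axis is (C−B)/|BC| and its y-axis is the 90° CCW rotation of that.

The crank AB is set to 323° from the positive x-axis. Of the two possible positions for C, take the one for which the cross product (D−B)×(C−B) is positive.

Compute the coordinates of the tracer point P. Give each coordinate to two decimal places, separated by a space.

2.45 1.17

A=(0,0), D=(10.00,0)
B = A + 2.00·(cos323°, sin323°) = (1.5973, -1.2036)
|BD| = 8.4885
circle(B,3.00) ∩ circle(D,10.00): a=-1.1159, h=2.7847
  candidates: C₊=(0.0977,1.3947) cross=23.638; C₋=(0.8875,-4.1184) cross=-23.638
  mode + wants cross > 0 → take C=(0.0977,1.3947) (cross=23.638)
ex = (C−B)/|BC| = (-0.4998,0.8661); ey = (-0.8661,-0.4998)
P = B + 1.63·ex + -1.93·ey = (2.4541,1.1728)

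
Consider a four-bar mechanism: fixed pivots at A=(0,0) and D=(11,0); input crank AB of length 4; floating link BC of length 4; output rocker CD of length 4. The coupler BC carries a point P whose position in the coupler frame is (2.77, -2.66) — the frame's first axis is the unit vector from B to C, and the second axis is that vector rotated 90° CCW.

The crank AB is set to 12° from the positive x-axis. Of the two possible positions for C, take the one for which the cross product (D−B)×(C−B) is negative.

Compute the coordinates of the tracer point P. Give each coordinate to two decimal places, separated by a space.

A=(0,0), D=(11.00,0)
B = A + 4.00·(cos12°, sin12°) = (3.9126, 0.8316)
|BD| = 7.1360
circle(B,4.00) ∩ circle(D,4.00): a=3.5680, h=1.8081
  candidates: C₊=(7.6670,2.2116) cross=12.903; C₋=(7.2456,-1.3800) cross=-12.903
  mode - wants cross < 0 → take C=(7.2456,-1.3800) (cross=-12.903)
ex = (C−B)/|BC| = (0.8332,-0.5529); ey = (0.5529,0.8332)
P = B + 2.77·ex + -2.66·ey = (4.7500,-2.9163)

4.75 -2.92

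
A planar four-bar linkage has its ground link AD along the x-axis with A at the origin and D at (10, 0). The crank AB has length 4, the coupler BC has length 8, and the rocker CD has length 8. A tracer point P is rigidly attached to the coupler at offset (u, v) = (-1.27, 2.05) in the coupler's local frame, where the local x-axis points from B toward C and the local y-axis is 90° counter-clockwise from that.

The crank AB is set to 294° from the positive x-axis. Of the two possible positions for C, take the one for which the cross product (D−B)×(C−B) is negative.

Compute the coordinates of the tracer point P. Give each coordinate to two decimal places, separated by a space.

1.62 -1.24

A=(0,0), D=(10.00,0)
B = A + 4.00·(cos294°, sin294°) = (1.6269, -3.6542)
|BD| = 9.1357
circle(B,8.00) ∩ circle(D,8.00): a=4.5679, h=6.5677
  candidates: C₊=(3.1865,4.1923) cross=60.001; C₋=(8.4405,-7.8465) cross=-60.001
  mode - wants cross < 0 → take C=(8.4405,-7.8465) (cross=-60.001)
ex = (C−B)/|BC| = (0.8517,-0.5240); ey = (0.5240,0.8517)
P = B + -1.27·ex + 2.05·ey = (1.6196,-1.2427)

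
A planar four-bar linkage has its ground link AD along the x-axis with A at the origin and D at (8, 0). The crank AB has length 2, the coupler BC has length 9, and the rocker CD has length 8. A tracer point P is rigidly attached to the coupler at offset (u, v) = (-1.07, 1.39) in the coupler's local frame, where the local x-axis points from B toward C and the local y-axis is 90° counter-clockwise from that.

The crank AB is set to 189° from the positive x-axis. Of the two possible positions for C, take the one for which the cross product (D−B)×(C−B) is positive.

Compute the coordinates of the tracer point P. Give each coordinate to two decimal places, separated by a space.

-3.73 -0.28

A=(0,0), D=(8.00,0)
B = A + 2.00·(cos189°, sin189°) = (-1.9754, -0.3129)
|BD| = 9.9803
circle(B,9.00) ∩ circle(D,8.00): a=5.8418, h=6.8464
  candidates: C₊=(3.6489,6.7133) cross=68.329; C₋=(4.0782,-6.9728) cross=-68.329
  mode + wants cross > 0 → take C=(3.6489,6.7133) (cross=68.329)
ex = (C−B)/|BC| = (0.6249,0.7807); ey = (-0.7807,0.6249)
P = B + -1.07·ex + 1.39·ey = (-3.7292,-0.2796)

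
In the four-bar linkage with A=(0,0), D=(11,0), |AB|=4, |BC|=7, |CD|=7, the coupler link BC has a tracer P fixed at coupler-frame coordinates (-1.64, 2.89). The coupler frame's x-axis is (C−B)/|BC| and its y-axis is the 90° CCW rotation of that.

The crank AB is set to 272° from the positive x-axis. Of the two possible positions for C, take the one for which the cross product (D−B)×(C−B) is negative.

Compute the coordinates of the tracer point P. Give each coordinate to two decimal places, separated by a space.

A=(0,0), D=(11.00,0)
B = A + 4.00·(cos272°, sin272°) = (0.1396, -3.9976)
|BD| = 11.5728
circle(B,7.00) ∩ circle(D,7.00): a=5.7864, h=3.9393
  candidates: C₊=(4.2091,1.6980) cross=45.588; C₋=(6.9305,-5.6956) cross=-45.588
  mode - wants cross < 0 → take C=(6.9305,-5.6956) (cross=-45.588)
ex = (C−B)/|BC| = (0.9701,-0.2426); ey = (0.2426,0.9701)
P = B + -1.64·ex + 2.89·ey = (-0.7504,-0.7961)

-0.75 -0.80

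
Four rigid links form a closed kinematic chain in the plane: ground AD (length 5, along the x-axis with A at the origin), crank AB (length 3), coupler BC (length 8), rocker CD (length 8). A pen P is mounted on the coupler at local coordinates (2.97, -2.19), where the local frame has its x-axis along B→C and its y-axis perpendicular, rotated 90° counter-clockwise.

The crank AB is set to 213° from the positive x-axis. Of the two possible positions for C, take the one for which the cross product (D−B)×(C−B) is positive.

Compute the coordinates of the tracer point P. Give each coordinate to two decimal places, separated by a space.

0.43 0.59

A=(0,0), D=(5.00,0)
B = A + 3.00·(cos213°, sin213°) = (-2.5160, -1.6339)
|BD| = 7.6916
circle(B,8.00) ∩ circle(D,8.00): a=3.8458, h=7.0150
  candidates: C₊=(-0.2482,6.0379) cross=53.956; C₋=(2.7322,-7.6718) cross=-53.956
  mode + wants cross > 0 → take C=(-0.2482,6.0379) (cross=53.956)
ex = (C−B)/|BC| = (0.2835,0.9590); ey = (-0.9590,0.2835)
P = B + 2.97·ex + -2.19·ey = (0.4261,0.5934)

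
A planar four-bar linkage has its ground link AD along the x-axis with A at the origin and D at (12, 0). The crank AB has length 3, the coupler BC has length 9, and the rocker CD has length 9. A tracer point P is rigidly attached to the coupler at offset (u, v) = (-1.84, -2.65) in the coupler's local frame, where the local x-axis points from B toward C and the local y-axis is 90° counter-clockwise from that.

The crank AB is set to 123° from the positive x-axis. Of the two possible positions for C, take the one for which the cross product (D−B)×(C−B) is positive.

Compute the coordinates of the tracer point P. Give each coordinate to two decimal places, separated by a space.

A=(0,0), D=(12.00,0)
B = A + 3.00·(cos123°, sin123°) = (-1.6339, 2.5160)
|BD| = 13.8641
circle(B,9.00) ∩ circle(D,9.00): a=6.9321, h=5.7399
  candidates: C₊=(6.2247,6.9026) cross=79.579; C₋=(4.1414,-4.3866) cross=-79.579
  mode + wants cross > 0 → take C=(6.2247,6.9026) (cross=79.579)
ex = (C−B)/|BC| = (0.8732,0.4874); ey = (-0.4874,0.8732)
P = B + -1.84·ex + -2.65·ey = (-1.9490,-0.6947)

-1.95 -0.69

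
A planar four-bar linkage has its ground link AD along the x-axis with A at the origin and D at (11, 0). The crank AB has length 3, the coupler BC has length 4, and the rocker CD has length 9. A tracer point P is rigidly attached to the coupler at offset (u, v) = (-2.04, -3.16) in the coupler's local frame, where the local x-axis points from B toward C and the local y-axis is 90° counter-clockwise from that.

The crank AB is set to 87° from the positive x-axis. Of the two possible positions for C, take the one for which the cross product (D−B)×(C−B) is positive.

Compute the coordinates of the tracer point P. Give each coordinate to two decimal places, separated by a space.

0.06 -0.76

A=(0,0), D=(11.00,0)
B = A + 3.00·(cos87°, sin87°) = (0.1570, 2.9959)
|BD| = 11.2493
circle(B,4.00) ∩ circle(D,9.00): a=2.7356, h=2.9183
  candidates: C₊=(3.5710,5.0803) cross=32.829; C₋=(2.0166,-0.5456) cross=-32.829
  mode + wants cross > 0 → take C=(3.5710,5.0803) (cross=32.829)
ex = (C−B)/|BC| = (0.8535,0.5211); ey = (-0.5211,0.8535)
P = B + -2.04·ex + -3.16·ey = (0.0626,-0.7642)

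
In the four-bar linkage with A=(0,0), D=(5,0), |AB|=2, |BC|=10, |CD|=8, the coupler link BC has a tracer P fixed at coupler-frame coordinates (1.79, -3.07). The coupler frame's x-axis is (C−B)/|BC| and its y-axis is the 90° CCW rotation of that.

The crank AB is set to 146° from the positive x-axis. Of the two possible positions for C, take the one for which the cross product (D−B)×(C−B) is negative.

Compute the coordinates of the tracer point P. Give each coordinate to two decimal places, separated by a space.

A=(0,0), D=(5.00,0)
B = A + 2.00·(cos146°, sin146°) = (-1.6581, 1.1184)
|BD| = 6.7514
circle(B,10.00) ∩ circle(D,8.00): a=6.0418, h=7.9685
  candidates: C₊=(5.6203,7.9759) cross=53.798; C₋=(2.9803,-7.7408) cross=-53.798
  mode - wants cross < 0 → take C=(2.9803,-7.7408) (cross=-53.798)
ex = (C−B)/|BC| = (0.4638,-0.8859); ey = (0.8859,0.4638)
P = B + 1.79·ex + -3.07·ey = (-3.5476,-1.8914)

-3.55 -1.89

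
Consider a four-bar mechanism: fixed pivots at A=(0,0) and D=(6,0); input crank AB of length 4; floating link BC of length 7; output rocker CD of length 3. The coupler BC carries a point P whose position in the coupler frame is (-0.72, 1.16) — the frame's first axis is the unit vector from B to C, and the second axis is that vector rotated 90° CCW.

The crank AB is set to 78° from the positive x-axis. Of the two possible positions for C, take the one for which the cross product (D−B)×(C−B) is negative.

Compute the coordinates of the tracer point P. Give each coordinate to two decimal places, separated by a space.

1.53 5.09

A=(0,0), D=(6.00,0)
B = A + 4.00·(cos78°, sin78°) = (0.8316, 3.9126)
|BD| = 6.4823
circle(B,7.00) ∩ circle(D,3.00): a=6.3265, h=2.9960
  candidates: C₊=(7.6841,2.4827) cross=19.421; C₋=(4.0675,-2.2946) cross=-19.421
  mode - wants cross < 0 → take C=(4.0675,-2.2946) (cross=-19.421)
ex = (C−B)/|BC| = (0.4623,-0.8867); ey = (0.8867,0.4623)
P = B + -0.72·ex + 1.16·ey = (1.5274,5.0873)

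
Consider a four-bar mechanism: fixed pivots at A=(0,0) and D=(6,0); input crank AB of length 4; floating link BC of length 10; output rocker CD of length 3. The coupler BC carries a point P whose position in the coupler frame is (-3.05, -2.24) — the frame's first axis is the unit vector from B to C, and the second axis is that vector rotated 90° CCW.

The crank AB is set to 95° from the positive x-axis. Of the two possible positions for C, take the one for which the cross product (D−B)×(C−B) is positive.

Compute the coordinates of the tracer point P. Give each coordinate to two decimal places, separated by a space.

-4.00 3.00

A=(0,0), D=(6.00,0)
B = A + 4.00·(cos95°, sin95°) = (-0.3486, 3.9848)
|BD| = 7.4956
circle(B,10.00) ∩ circle(D,3.00): a=9.8180, h=1.8990
  candidates: C₊=(8.9766,0.3737) cross=14.234; C₋=(6.9576,-2.8431) cross=-14.234
  mode + wants cross > 0 → take C=(8.9766,0.3737) (cross=14.234)
ex = (C−B)/|BC| = (0.9325,-0.3611); ey = (0.3611,0.9325)
P = B + -3.05·ex + -2.24·ey = (-4.0017,2.9973)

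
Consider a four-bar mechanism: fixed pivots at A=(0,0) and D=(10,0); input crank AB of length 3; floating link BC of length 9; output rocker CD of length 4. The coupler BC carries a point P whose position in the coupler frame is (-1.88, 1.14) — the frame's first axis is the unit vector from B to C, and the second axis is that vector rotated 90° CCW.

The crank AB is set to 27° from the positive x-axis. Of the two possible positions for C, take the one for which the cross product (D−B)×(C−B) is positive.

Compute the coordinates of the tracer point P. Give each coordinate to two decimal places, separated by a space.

0.56 1.96

A=(0,0), D=(10.00,0)
B = A + 3.00·(cos27°, sin27°) = (2.6730, 1.3620)
|BD| = 7.4525
circle(B,9.00) ∩ circle(D,4.00): a=8.0872, h=3.9493
  candidates: C₊=(11.3458,3.7668) cross=29.432; C₋=(9.9023,-3.9988) cross=-29.432
  mode + wants cross > 0 → take C=(11.3458,3.7668) (cross=29.432)
ex = (C−B)/|BC| = (0.9636,0.2672); ey = (-0.2672,0.9636)
P = B + -1.88·ex + 1.14·ey = (0.5568,1.9582)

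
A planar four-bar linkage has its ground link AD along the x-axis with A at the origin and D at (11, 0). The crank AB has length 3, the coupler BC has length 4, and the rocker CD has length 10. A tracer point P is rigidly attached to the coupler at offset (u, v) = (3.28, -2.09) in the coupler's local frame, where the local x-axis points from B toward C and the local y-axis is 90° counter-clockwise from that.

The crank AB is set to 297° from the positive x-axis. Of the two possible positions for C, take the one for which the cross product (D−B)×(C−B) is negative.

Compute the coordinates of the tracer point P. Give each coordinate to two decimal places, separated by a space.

0.99 -6.54

A=(0,0), D=(11.00,0)
B = A + 3.00·(cos297°, sin297°) = (1.3620, -2.6730)
|BD| = 10.0018
circle(B,4.00) ∩ circle(D,10.00): a=0.8017, h=3.9188
  candidates: C₊=(1.0872,1.3175) cross=39.196; C₋=(3.1818,-6.2351) cross=-39.196
  mode - wants cross < 0 → take C=(3.1818,-6.2351) (cross=-39.196)
ex = (C−B)/|BC| = (0.4550,-0.8905); ey = (0.8905,0.4550)
P = B + 3.28·ex + -2.09·ey = (0.9931,-6.5448)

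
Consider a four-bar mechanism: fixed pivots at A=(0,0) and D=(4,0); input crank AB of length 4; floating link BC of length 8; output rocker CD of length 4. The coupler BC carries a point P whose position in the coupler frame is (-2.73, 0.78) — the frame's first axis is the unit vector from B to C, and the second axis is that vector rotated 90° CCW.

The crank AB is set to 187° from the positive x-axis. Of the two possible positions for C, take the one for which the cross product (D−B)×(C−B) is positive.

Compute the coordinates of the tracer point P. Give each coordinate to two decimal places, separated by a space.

-6.69 -1.30

A=(0,0), D=(4.00,0)
B = A + 4.00·(cos187°, sin187°) = (-3.9702, -0.4875)
|BD| = 7.9851
circle(B,8.00) ∩ circle(D,4.00): a=6.9981, h=3.8763
  candidates: C₊=(2.7783,3.8089) cross=30.953; C₋=(3.2516,-3.9294) cross=-30.953
  mode + wants cross > 0 → take C=(2.7783,3.8089) (cross=30.953)
ex = (C−B)/|BC| = (0.8436,0.5370); ey = (-0.5370,0.8436)
P = B + -2.73·ex + 0.78·ey = (-6.6920,-1.2956)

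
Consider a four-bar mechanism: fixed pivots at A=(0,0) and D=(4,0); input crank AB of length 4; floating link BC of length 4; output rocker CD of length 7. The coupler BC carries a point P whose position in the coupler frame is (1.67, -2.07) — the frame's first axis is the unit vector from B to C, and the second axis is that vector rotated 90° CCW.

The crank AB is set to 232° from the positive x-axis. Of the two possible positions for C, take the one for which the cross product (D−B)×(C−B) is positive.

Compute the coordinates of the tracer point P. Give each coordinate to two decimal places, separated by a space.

-0.61 -1.24

A=(0,0), D=(4.00,0)
B = A + 4.00·(cos232°, sin232°) = (-2.4626, -3.1520)
|BD| = 7.1904
circle(B,4.00) ∩ circle(D,7.00): a=1.3004, h=3.7827
  candidates: C₊=(-2.9521,0.8179) cross=27.199; C₋=(0.3644,-5.9818) cross=-27.199
  mode + wants cross > 0 → take C=(-2.9521,0.8179) (cross=27.199)
ex = (C−B)/|BC| = (-0.1224,0.9925); ey = (-0.9925,-0.1224)
P = B + 1.67·ex + -2.07·ey = (-0.6125,-1.2413)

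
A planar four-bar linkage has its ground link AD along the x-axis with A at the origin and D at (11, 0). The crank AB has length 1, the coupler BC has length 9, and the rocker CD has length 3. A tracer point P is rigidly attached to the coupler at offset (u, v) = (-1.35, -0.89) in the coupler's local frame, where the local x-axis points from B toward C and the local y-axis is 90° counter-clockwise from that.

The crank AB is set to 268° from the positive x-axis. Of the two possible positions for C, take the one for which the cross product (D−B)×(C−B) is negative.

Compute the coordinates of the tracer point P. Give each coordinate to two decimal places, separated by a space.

A=(0,0), D=(11.00,0)
B = A + 1.00·(cos268°, sin268°) = (-0.0349, -0.9994)
|BD| = 11.0801
circle(B,9.00) ∩ circle(D,3.00): a=8.7891, h=1.9369
  candidates: C₊=(8.5437,1.7224) cross=21.461; C₋=(8.8931,-2.1356) cross=-21.461
  mode - wants cross < 0 → take C=(8.8931,-2.1356) (cross=-21.461)
ex = (C−B)/|BC| = (0.9920,-0.1262); ey = (0.1262,0.9920)
P = B + -1.35·ex + -0.89·ey = (-1.4865,-1.7118)

-1.49 -1.71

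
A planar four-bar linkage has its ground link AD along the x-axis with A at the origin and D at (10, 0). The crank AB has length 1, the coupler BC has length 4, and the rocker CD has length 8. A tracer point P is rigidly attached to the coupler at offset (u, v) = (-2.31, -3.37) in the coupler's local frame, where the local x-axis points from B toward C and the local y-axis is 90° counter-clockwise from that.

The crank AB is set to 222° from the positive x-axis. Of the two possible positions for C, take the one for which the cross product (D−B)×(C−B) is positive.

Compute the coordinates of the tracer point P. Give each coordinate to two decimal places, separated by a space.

A=(0,0), D=(10.00,0)
B = A + 1.00·(cos222°, sin222°) = (-0.7431, -0.6691)
|BD| = 10.7640
circle(B,4.00) ∩ circle(D,8.00): a=3.1523, h=2.4623
  candidates: C₊=(2.2500,1.9844) cross=26.504; C₋=(2.5561,-2.9307) cross=-26.504
  mode + wants cross > 0 → take C=(2.2500,1.9844) (cross=26.504)
ex = (C−B)/|BC| = (0.7483,0.6634); ey = (-0.6634,0.7483)
P = B + -2.31·ex + -3.37·ey = (-0.2361,-4.7233)

-0.24 -4.72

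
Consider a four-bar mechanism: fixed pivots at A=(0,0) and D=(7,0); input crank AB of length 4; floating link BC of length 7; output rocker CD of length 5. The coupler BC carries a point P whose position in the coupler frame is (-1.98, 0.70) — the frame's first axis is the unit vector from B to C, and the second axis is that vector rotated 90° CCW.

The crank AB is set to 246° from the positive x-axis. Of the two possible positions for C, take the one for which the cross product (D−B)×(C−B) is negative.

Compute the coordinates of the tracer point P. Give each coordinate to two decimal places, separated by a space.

A=(0,0), D=(7.00,0)
B = A + 4.00·(cos246°, sin246°) = (-1.6269, -3.6542)
|BD| = 9.3690
circle(B,7.00) ∩ circle(D,5.00): a=5.9653, h=3.6627
  candidates: C₊=(2.4374,2.0451) cross=34.315; C₋=(5.2945,-4.7001) cross=-34.315
  mode - wants cross < 0 → take C=(5.2945,-4.7001) (cross=-34.315)
ex = (C−B)/|BC| = (0.9888,-0.1494); ey = (0.1494,0.9888)
P = B + -1.98·ex + 0.70·ey = (-3.4801,-2.6662)

-3.48 -2.67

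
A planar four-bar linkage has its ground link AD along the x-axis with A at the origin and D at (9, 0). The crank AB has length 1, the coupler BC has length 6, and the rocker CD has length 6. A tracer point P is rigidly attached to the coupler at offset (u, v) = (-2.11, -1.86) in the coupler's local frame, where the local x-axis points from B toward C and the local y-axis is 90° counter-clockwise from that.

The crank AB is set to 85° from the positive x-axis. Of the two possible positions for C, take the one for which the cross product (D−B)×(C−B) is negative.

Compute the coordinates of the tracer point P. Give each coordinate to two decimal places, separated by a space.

A=(0,0), D=(9.00,0)
B = A + 1.00·(cos85°, sin85°) = (0.0872, 0.9962)
|BD| = 8.9683
circle(B,6.00) ∩ circle(D,6.00): a=4.4842, h=3.9865
  candidates: C₊=(4.9864,4.4599) cross=35.752; C₋=(4.1008,-3.4637) cross=-35.752
  mode - wants cross < 0 → take C=(4.1008,-3.4637) (cross=-35.752)
ex = (C−B)/|BC| = (0.6689,-0.7433); ey = (0.7433,0.6689)
P = B + -2.11·ex + -1.86·ey = (-2.7069,1.3204)

-2.71 1.32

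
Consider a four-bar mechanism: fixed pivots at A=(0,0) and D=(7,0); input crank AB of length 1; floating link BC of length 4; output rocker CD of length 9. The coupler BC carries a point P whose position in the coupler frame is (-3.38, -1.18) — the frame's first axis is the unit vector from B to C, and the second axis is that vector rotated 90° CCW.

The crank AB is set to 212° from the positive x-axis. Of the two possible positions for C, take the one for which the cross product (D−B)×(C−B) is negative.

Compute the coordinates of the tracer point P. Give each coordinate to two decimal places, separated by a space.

A=(0,0), D=(7.00,0)
B = A + 1.00·(cos212°, sin212°) = (-0.8480, -0.5299)
|BD| = 7.8659
circle(B,4.00) ∩ circle(D,9.00): a=-0.1988, h=3.9951
  candidates: C₊=(-1.3155,3.4427) cross=31.425; C₋=(-0.7772,-4.5293) cross=-31.425
  mode - wants cross < 0 → take C=(-0.7772,-4.5293) (cross=-31.425)
ex = (C−B)/|BC| = (0.0177,-0.9998); ey = (0.9998,0.0177)
P = B + -3.38·ex + -1.18·ey = (-2.0877,2.8287)

-2.09 2.83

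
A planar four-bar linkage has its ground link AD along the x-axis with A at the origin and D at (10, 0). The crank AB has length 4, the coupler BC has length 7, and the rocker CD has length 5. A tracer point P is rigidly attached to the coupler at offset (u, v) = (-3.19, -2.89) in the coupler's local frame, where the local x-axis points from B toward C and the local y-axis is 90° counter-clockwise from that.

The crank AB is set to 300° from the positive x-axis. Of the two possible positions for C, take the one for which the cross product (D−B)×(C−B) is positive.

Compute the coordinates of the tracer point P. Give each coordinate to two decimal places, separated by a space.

A=(0,0), D=(10.00,0)
B = A + 4.00·(cos300°, sin300°) = (2.0000, -3.4641)
|BD| = 8.7178
circle(B,7.00) ∩ circle(D,5.00): a=5.7354, h=4.0131
  candidates: C₊=(5.6685,2.4976) cross=34.986; C₋=(8.8578,-4.8678) cross=-34.986
  mode + wants cross > 0 → take C=(5.6685,2.4976) (cross=34.986)
ex = (C−B)/|BC| = (0.5241,0.8517); ey = (-0.8517,0.5241)
P = B + -3.19·ex + -2.89·ey = (2.7896,-7.6955)

2.79 -7.70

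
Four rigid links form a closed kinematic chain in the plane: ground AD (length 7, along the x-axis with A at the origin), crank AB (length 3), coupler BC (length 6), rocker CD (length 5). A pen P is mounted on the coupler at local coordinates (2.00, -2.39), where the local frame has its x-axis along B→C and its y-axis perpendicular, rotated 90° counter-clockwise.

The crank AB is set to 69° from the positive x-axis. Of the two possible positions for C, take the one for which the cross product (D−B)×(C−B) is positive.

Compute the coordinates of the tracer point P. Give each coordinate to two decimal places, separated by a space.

3.81 1.30

A=(0,0), D=(7.00,0)
B = A + 3.00·(cos69°, sin69°) = (1.0751, 2.8007)
|BD| = 6.5535
circle(B,6.00) ∩ circle(D,5.00): a=4.1160, h=4.3656
  candidates: C₊=(6.6620,4.9886) cross=28.610; C₋=(2.9306,-2.9051) cross=-28.610
  mode + wants cross > 0 → take C=(6.6620,4.9886) (cross=28.610)
ex = (C−B)/|BC| = (0.9311,0.3646); ey = (-0.3646,0.9311)
P = B + 2.00·ex + -2.39·ey = (3.8089,1.3046)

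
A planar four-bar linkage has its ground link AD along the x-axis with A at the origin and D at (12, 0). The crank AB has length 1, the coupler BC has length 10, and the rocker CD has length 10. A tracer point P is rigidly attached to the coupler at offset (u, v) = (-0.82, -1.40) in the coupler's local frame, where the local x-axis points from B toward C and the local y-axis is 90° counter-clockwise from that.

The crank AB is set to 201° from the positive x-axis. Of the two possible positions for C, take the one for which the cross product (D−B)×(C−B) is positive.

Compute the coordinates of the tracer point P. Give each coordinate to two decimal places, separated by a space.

-0.35 -1.87

A=(0,0), D=(12.00,0)
B = A + 1.00·(cos201°, sin201°) = (-0.9336, -0.3584)
|BD| = 12.9385
circle(B,10.00) ∩ circle(D,10.00): a=6.4693, h=7.6255
  candidates: C₊=(5.3220,7.4434) cross=98.663; C₋=(5.7444,-7.8018) cross=-98.663
  mode + wants cross > 0 → take C=(5.3220,7.4434) (cross=98.663)
ex = (C−B)/|BC| = (0.6256,0.7802); ey = (-0.7802,0.6256)
P = B + -0.82·ex + -1.40·ey = (-0.3543,-1.8739)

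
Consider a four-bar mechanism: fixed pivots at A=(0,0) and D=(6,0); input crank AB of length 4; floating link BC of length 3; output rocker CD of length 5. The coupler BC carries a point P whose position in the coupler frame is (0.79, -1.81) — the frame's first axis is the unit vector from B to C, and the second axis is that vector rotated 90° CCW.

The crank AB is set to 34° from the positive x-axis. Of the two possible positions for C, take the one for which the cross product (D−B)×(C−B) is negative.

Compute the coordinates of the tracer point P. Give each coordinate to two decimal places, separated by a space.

1.55 3.12

A=(0,0), D=(6.00,0)
B = A + 4.00·(cos34°, sin34°) = (3.3162, 2.2368)
|BD| = 3.4937
circle(B,3.00) ∩ circle(D,5.00): a=-0.5429, h=2.9505
  candidates: C₊=(4.7880,4.8509) cross=10.308; C₋=(1.0101,0.3179) cross=-10.308
  mode - wants cross < 0 → take C=(1.0101,0.3179) (cross=-10.308)
ex = (C−B)/|BC| = (-0.7687,-0.6396); ey = (0.6396,-0.7687)
P = B + 0.79·ex + -1.81·ey = (1.5512,3.1228)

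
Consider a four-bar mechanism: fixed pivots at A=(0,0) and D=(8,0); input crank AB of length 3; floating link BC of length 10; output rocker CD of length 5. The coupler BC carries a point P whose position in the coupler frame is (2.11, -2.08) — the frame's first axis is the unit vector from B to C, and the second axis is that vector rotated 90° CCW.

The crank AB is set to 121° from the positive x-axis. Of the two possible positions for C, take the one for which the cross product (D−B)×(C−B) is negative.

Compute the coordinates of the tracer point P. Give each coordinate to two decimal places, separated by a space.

-1.48 -0.39

A=(0,0), D=(8.00,0)
B = A + 3.00·(cos121°, sin121°) = (-1.5451, 2.5715)
|BD| = 9.8854
circle(B,10.00) ∩ circle(D,5.00): a=8.7362, h=4.8661
  candidates: C₊=(8.1561,4.9976) cross=48.104; C₋=(5.6245,-4.3996) cross=-48.104
  mode - wants cross < 0 → take C=(5.6245,-4.3996) (cross=-48.104)
ex = (C−B)/|BC| = (0.7170,-0.6971); ey = (0.6971,0.7170)
P = B + 2.11·ex + -2.08·ey = (-1.4823,-0.3907)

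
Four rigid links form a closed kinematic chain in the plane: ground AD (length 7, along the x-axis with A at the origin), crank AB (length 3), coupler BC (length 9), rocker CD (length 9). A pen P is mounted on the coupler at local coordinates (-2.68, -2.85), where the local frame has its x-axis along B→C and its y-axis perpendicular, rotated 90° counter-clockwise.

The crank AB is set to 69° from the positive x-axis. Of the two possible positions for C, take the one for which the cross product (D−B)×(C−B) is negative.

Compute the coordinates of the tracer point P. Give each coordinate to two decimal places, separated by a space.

A=(0,0), D=(7.00,0)
B = A + 3.00·(cos69°, sin69°) = (1.0751, 2.8007)
|BD| = 6.5535
circle(B,9.00) ∩ circle(D,9.00): a=3.2768, h=8.3823
  candidates: C₊=(7.6198,8.9786) cross=54.933; C₋=(0.4553,-6.1779) cross=-54.933
  mode - wants cross < 0 → take C=(0.4553,-6.1779) (cross=-54.933)
ex = (C−B)/|BC| = (-0.0689,-0.9976); ey = (0.9976,-0.0689)
P = B + -2.68·ex + -2.85·ey = (-1.5836,5.6707)

-1.58 5.67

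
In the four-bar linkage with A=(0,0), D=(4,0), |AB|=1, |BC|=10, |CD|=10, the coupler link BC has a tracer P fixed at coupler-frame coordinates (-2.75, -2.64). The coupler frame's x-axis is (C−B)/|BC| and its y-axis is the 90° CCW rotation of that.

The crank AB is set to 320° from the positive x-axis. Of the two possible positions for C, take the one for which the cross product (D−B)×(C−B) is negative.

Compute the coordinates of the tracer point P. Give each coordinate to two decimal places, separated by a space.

A=(0,0), D=(4.00,0)
B = A + 1.00·(cos320°, sin320°) = (0.7660, -0.6428)
|BD| = 3.2972
circle(B,10.00) ∩ circle(D,10.00): a=1.6486, h=9.8632
  candidates: C₊=(0.4602,9.3525) cross=32.521; C₋=(4.3058,-9.9953) cross=-32.521
  mode - wants cross < 0 → take C=(4.3058,-9.9953) (cross=-32.521)
ex = (C−B)/|BC| = (0.3540,-0.9353); ey = (0.9353,0.3540)
P = B + -2.75·ex + -2.64·ey = (-2.6765,0.9947)

-2.68 0.99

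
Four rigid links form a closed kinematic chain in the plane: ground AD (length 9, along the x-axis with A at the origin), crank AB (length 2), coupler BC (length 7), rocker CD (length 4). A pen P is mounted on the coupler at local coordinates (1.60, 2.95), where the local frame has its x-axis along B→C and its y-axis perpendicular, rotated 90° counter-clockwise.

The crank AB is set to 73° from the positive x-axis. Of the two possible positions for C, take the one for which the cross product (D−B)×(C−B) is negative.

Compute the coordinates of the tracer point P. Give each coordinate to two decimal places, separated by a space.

3.71 3.14

A=(0,0), D=(9.00,0)
B = A + 2.00·(cos73°, sin73°) = (0.5847, 1.9126)
|BD| = 8.6299
circle(B,7.00) ∩ circle(D,4.00): a=6.2269, h=3.1978
  candidates: C₊=(7.3655,3.6508) cross=27.596; C₋=(5.9481,-2.5857) cross=-27.596
  mode - wants cross < 0 → take C=(5.9481,-2.5857) (cross=-27.596)
ex = (C−B)/|BC| = (0.7662,-0.6426); ey = (0.6426,0.7662)
P = B + 1.60·ex + 2.95·ey = (3.7064,3.1447)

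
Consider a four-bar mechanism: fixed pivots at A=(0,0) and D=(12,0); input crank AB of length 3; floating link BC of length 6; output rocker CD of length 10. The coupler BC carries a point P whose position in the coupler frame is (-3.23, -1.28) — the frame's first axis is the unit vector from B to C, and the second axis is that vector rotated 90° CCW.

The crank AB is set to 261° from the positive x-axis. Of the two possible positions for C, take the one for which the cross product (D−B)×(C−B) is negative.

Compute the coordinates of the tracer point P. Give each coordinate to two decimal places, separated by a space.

-3.84 -2.10

A=(0,0), D=(12.00,0)
B = A + 3.00·(cos261°, sin261°) = (-0.4693, -2.9631)
|BD| = 12.8165
circle(B,6.00) ∩ circle(D,10.00): a=3.9115, h=4.5498
  candidates: C₊=(2.2844,2.3677) cross=58.312; C₋=(4.3881,-6.4853) cross=-58.312
  mode - wants cross < 0 → take C=(4.3881,-6.4853) (cross=-58.312)
ex = (C−B)/|BC| = (0.8096,-0.5870); ey = (0.5870,0.8096)
P = B + -3.23·ex + -1.28·ey = (-3.8356,-2.1032)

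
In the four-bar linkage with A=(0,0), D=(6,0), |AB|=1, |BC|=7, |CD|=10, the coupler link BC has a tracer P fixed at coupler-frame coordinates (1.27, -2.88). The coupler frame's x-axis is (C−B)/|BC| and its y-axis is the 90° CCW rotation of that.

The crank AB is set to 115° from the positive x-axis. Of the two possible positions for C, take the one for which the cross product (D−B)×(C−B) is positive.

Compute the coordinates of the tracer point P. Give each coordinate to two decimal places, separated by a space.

2.51 2.06

A=(0,0), D=(6.00,0)
B = A + 1.00·(cos115°, sin115°) = (-0.4226, 0.9063)
|BD| = 6.4862
circle(B,7.00) ∩ circle(D,10.00): a=-0.6883, h=6.9661
  candidates: C₊=(-0.1308,7.9002) cross=45.184; C₋=(-2.0775,-5.8953) cross=-45.184
  mode + wants cross > 0 → take C=(-0.1308,7.9002) (cross=45.184)
ex = (C−B)/|BC| = (0.0417,0.9991); ey = (-0.9991,0.0417)
P = B + 1.27·ex + -2.88·ey = (2.5078,2.0551)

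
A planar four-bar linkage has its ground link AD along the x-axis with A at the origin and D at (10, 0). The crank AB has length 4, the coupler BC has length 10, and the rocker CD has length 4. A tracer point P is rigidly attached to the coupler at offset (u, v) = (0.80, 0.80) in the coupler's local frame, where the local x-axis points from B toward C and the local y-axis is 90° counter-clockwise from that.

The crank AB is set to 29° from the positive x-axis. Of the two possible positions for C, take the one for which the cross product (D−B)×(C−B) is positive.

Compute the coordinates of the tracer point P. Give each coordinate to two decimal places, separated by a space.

A=(0,0), D=(10.00,0)
B = A + 4.00·(cos29°, sin29°) = (3.4985, 1.9392)
|BD| = 6.7846
circle(B,10.00) ∩ circle(D,4.00): a=9.5828, h=2.8583
  candidates: C₊=(13.4985,1.9392) cross=19.392; C₋=(11.8645,-3.5389) cross=-19.392
  mode + wants cross > 0 → take C=(13.4985,1.9392) (cross=19.392)
ex = (C−B)/|BC| = (1.0000,-0.0000); ey = (0.0000,1.0000)
P = B + 0.80·ex + 0.80·ey = (4.2985,2.7392)

4.30 2.74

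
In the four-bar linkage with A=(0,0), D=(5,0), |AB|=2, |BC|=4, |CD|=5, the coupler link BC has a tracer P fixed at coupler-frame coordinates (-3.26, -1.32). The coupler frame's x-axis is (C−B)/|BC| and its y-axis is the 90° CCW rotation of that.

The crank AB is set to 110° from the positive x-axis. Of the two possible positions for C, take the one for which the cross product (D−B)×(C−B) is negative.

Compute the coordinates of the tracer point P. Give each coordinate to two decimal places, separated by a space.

-2.84 4.66

A=(0,0), D=(5.00,0)
B = A + 2.00·(cos110°, sin110°) = (-0.6840, 1.8794)
|BD| = 5.9867
circle(B,4.00) ∩ circle(D,5.00): a=2.2417, h=3.3128
  candidates: C₊=(2.4843,4.3210) cross=19.833; C₋=(0.4043,-1.9697) cross=-19.833
  mode - wants cross < 0 → take C=(0.4043,-1.9697) (cross=-19.833)
ex = (C−B)/|BC| = (0.2721,-0.9623); ey = (0.9623,0.2721)
P = B + -3.26·ex + -1.32·ey = (-2.8413,4.6572)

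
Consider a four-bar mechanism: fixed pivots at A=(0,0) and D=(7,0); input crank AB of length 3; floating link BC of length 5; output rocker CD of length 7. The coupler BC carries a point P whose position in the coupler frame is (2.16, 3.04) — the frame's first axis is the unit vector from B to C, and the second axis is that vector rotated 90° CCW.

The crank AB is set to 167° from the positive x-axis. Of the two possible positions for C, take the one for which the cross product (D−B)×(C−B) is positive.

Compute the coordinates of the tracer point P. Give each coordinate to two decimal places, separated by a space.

A=(0,0), D=(7.00,0)
B = A + 3.00·(cos167°, sin167°) = (-2.9231, 0.6749)
|BD| = 9.9460
circle(B,5.00) ∩ circle(D,7.00): a=3.7665, h=3.2884
  candidates: C₊=(1.0578,3.7001) cross=32.706; C₋=(0.6116,-2.8615) cross=-32.706
  mode + wants cross > 0 → take C=(1.0578,3.7001) (cross=32.706)
ex = (C−B)/|BC| = (0.7962,0.6050); ey = (-0.6050,0.7962)
P = B + 2.16·ex + 3.04·ey = (-3.0427,4.4022)

-3.04 4.40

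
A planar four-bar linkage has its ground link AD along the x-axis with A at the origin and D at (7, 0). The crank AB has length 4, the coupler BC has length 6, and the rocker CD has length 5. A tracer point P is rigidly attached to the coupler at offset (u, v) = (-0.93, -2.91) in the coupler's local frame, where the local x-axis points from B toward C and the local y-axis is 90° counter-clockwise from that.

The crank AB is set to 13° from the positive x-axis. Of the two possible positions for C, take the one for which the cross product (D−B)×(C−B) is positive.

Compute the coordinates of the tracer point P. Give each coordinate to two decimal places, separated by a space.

5.07 -1.92

A=(0,0), D=(7.00,0)
B = A + 4.00·(cos13°, sin13°) = (3.8975, 0.8998)
|BD| = 3.2304
circle(B,6.00) ∩ circle(D,5.00): a=3.3178, h=4.9992
  candidates: C₊=(8.4765,4.7770) cross=16.149; C₋=(5.6914,-4.8257) cross=-16.149
  mode + wants cross > 0 → take C=(8.4765,4.7770) (cross=16.149)
ex = (C−B)/|BC| = (0.7632,0.6462); ey = (-0.6462,0.7632)
P = B + -0.93·ex + -2.91·ey = (5.0682,-1.9220)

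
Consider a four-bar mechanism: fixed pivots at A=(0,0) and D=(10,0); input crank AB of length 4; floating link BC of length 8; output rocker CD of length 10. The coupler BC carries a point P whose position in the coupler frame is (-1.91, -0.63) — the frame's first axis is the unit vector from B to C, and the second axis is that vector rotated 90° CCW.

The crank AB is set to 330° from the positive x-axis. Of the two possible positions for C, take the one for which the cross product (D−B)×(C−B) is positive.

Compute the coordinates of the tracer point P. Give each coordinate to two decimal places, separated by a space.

4.46 -3.75

A=(0,0), D=(10.00,0)
B = A + 4.00·(cos330°, sin330°) = (3.4641, -2.0000)
|BD| = 6.8351
circle(B,8.00) ∩ circle(D,10.00): a=0.7840, h=7.9615
  candidates: C₊=(1.8842,5.8424) cross=54.417; C₋=(6.5434,-9.3836) cross=-54.417
  mode + wants cross > 0 → take C=(1.8842,5.8424) (cross=54.417)
ex = (C−B)/|BC| = (-0.1975,0.9803); ey = (-0.9803,-0.1975)
P = B + -1.91·ex + -0.63·ey = (4.4589,-3.7480)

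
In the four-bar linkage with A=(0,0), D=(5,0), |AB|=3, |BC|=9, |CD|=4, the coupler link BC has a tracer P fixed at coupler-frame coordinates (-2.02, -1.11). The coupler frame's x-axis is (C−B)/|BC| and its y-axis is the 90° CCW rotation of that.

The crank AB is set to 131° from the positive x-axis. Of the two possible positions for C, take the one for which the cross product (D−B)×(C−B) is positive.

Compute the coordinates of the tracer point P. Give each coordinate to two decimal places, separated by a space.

A=(0,0), D=(5.00,0)
B = A + 3.00·(cos131°, sin131°) = (-1.9682, 2.2641)
|BD| = 7.3268
circle(B,9.00) ∩ circle(D,4.00): a=8.0992, h=3.9247
  candidates: C₊=(6.9474,3.4939) cross=28.756; C₋=(4.5218,-3.9713) cross=-28.756
  mode + wants cross > 0 → take C=(6.9474,3.4939) (cross=28.756)
ex = (C−B)/|BC| = (0.9906,0.1366); ey = (-0.1366,0.9906)
P = B + -2.02·ex + -1.11·ey = (-3.8176,0.8885)

-3.82 0.89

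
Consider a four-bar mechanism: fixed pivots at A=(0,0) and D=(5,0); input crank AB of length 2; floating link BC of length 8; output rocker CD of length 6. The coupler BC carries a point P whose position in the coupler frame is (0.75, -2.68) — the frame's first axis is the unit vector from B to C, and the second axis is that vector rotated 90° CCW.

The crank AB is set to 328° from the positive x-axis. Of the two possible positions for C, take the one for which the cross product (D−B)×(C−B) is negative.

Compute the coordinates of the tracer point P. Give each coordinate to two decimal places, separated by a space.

1.19 -3.80

A=(0,0), D=(5.00,0)
B = A + 2.00·(cos328°, sin328°) = (1.6961, -1.0598)
|BD| = 3.4697
circle(B,8.00) ∩ circle(D,6.00): a=5.7698, h=5.5416
  candidates: C₊=(5.4974,5.9793) cross=19.228; C₋=(8.8828,-4.5742) cross=-19.228
  mode - wants cross < 0 → take C=(8.8828,-4.5742) (cross=-19.228)
ex = (C−B)/|BC| = (0.8983,-0.4393); ey = (0.4393,0.8983)
P = B + 0.75·ex + -2.68·ey = (1.1925,-3.7969)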